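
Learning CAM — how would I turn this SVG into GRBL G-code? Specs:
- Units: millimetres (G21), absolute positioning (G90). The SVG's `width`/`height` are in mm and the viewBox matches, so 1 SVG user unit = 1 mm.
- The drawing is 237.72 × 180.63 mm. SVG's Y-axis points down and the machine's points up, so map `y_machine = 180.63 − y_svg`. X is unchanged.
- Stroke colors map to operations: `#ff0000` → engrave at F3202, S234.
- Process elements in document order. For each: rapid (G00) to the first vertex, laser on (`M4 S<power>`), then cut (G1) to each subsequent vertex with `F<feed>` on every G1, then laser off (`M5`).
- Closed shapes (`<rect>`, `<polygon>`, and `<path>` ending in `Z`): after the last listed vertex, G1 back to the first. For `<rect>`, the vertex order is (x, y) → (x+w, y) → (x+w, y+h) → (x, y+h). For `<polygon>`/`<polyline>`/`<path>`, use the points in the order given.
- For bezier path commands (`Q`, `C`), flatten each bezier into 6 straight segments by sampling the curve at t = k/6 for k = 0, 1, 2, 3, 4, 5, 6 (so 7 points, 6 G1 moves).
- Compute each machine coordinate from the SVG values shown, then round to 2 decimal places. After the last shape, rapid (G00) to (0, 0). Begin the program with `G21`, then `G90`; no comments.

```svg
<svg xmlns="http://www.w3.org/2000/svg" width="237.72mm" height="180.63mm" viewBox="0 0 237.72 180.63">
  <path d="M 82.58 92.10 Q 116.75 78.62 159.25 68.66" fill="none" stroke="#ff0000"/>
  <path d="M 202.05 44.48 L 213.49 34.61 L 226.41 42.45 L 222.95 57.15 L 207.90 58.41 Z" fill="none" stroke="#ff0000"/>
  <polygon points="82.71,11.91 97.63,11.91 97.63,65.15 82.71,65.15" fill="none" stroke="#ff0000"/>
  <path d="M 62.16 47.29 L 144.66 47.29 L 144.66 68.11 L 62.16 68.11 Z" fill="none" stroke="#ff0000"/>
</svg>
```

1 u = 1 mm; y_m = 180.63 − y.

[1] `<path>` quadratic bezier, #ff0000→engrave S234 F3202: (82.58,88.53) → (94.20,92.93) → (106.29,97.13) → (118.83,101.13) → (131.84,104.94) → (145.31,108.55) → (159.25,111.97)

[2] `<path>` regular polygon, #ff0000→engrave S234 F3202: (202.05,136.15) → (213.49,146.02) → (226.41,138.18) → (222.95,123.48) → (207.90,122.22) → (202.05,136.15) (closed)

[3] `<polygon>` rectangle, #ff0000→engrave S234 F3202: (82.71,168.72) → (97.63,168.72) → (97.63,115.48) → (82.71,115.48) → (82.71,168.72) (closed)

[4] `<path>` rectangle, #ff0000→engrave S234 F3202: (62.16,133.34) → (144.66,133.34) → (144.66,112.52) → (62.16,112.52) → (62.16,133.34) (closed)

G21
G90
G00 X82.58 Y88.53
M4 S234
G1 X94.20 Y92.93 F3202
G1 X106.29 Y97.13 F3202
G1 X118.83 Y101.13 F3202
G1 X131.84 Y104.94 F3202
G1 X145.31 Y108.55 F3202
G1 X159.25 Y111.97 F3202
M5
G00 X202.05 Y136.15
M4 S234
G1 X213.49 Y146.02 F3202
G1 X226.41 Y138.18 F3202
G1 X222.95 Y123.48 F3202
G1 X207.90 Y122.22 F3202
G1 X202.05 Y136.15 F3202
M5
G00 X82.71 Y168.72
M4 S234
G1 X97.63 Y168.72 F3202
G1 X97.63 Y115.48 F3202
G1 X82.71 Y115.48 F3202
G1 X82.71 Y168.72 F3202
M5
G00 X62.16 Y133.34
M4 S234
G1 X144.66 Y133.34 F3202
G1 X144.66 Y112.52 F3202
G1 X62.16 Y112.52 F3202
G1 X62.16 Y133.34 F3202
M5
G00 X0.00 Y0.00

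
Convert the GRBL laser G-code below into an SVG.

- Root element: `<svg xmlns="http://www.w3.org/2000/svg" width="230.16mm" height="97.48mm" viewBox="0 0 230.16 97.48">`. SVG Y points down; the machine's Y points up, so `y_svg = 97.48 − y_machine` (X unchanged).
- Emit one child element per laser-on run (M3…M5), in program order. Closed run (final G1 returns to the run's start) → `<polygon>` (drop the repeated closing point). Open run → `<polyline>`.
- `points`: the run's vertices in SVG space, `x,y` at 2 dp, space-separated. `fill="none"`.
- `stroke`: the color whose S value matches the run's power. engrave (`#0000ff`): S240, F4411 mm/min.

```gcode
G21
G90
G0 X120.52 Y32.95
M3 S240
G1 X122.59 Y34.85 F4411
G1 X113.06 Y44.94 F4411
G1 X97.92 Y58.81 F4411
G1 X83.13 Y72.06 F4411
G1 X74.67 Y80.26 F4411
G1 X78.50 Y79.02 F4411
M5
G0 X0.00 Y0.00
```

Each laser-on run becomes one SVG element. Flip Y back into SVG space with y_svg = 97.48 − y_machine. Every run uses S240, so all elements get stroke `#0000ff` (engrave).

Run 1: The run is open, so emit a `<polyline>` with points (Y-flipped): 120.52,64.53 122.59,62.63 113.06,52.54 97.92,38.67 83.13,25.42 74.67,17.22 78.50,18.46.

<svg xmlns="http://www.w3.org/2000/svg" width="230.16mm" height="97.48mm" viewBox="0 0 230.16 97.48">
  <polyline points="120.52,64.53 122.59,62.63 113.06,52.54 97.92,38.67 83.13,25.42 74.67,17.22 78.50,18.46" fill="none" stroke="#0000ff"/>
</svg>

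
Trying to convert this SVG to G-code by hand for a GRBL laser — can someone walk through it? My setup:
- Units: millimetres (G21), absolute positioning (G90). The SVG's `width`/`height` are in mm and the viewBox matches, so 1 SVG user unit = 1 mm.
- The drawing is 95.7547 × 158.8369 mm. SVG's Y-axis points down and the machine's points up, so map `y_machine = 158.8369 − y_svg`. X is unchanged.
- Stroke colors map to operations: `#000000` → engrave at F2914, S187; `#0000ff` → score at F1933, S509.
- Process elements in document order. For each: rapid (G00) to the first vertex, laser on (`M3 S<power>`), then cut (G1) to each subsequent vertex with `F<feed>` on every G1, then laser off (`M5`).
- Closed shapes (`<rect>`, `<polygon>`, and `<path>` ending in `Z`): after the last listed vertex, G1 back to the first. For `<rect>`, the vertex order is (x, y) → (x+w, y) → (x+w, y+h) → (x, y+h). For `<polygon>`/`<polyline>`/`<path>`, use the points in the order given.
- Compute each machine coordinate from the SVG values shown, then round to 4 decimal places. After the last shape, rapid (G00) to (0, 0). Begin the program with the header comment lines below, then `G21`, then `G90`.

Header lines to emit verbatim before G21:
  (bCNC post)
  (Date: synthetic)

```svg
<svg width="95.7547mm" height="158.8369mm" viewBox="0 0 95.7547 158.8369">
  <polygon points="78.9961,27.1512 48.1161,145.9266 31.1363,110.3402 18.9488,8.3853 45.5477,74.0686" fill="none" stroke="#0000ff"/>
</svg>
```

Since the viewBox matches the mm dimensions, user units are millimetres directly. The only transform is the Y-flip y_m = 158.8369 − y_svg.

Shape 1 is a closed polygon drawn with `<polygon>`. Its stroke #0000ff means score at S509, F1933. After flipping Y the toolpath is (78.9961,131.6857) → (48.1161,12.9103) → (31.1363,48.4967) → (18.9488,150.4516) → (45.5477,84.7683) → (78.9961,131.6857), returning to the start.

(bCNC post)
(Date: synthetic)
G21
G90
G00 X78.9961 Y131.6857
M3 S509
G1 X48.1161 Y12.9103 F1933
G1 X31.1363 Y48.4967 F1933
G1 X18.9488 Y150.4516 F1933
G1 X45.5477 Y84.7683 F1933
G1 X78.9961 Y131.6857 F1933
M5
G00 X0.0000 Y0.0000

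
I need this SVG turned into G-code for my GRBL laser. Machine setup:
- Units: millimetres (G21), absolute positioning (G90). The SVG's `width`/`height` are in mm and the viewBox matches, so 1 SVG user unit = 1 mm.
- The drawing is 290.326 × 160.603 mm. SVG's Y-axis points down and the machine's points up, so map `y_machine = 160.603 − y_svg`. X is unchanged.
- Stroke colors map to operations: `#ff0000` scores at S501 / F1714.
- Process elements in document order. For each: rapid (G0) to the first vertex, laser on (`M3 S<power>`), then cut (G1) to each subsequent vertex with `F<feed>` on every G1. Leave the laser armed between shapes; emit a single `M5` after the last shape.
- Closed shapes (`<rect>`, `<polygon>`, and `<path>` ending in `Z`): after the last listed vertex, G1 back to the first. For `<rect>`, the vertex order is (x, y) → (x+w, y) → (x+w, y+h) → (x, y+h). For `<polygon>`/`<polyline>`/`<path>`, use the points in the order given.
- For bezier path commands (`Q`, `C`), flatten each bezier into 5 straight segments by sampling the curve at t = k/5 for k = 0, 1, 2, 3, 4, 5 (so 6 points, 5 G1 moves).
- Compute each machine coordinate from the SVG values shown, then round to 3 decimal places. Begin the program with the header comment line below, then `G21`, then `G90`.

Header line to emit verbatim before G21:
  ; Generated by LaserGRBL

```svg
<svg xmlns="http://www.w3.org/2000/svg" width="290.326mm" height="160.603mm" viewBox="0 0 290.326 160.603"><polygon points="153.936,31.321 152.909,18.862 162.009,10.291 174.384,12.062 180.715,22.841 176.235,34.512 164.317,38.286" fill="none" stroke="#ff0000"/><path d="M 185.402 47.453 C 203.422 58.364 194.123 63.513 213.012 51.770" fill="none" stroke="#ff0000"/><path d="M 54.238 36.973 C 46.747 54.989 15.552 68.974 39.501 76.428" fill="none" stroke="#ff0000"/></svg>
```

Since the viewBox matches the mm dimensions, user units are millimetres directly. The only transform is the Y-flip y_m = 160.603 − y_svg.

Shape 1 is a regular polygon drawn with `<polygon>`. Its stroke #ff0000 means score at S501, F1714. After flipping Y the toolpath is (153.936,129.282) → (152.909,141.741) → (162.009,150.312) → (174.384,148.541) → (180.715,137.762) → (176.235,126.091) → (164.317,122.317) → (153.936,129.282), returning to the start.

Shape 2 is a cubic bezier drawn with `<path>`. Its stroke #ff0000 means score at S501, F1714. After flipping Y the toolpath is (185.402,113.150) → (193.380,107.384) → (197.465,103.535) → (200.323,102.137) → (204.617,103.725) → (213.012,108.833).

Shape 3 is a cubic bezier drawn with `<path>`. Its stroke #ff0000 means score at S501, F1714. After flipping Y the toolpath is (54.238,123.630) → (47.530,113.324) → (38.917,104.106) → (32.185,96.095) → (31.118,89.411) → (39.501,84.175).

; Generated by LaserGRBL
G21
G90
G0 X153.936 Y129.282
M3 S501
G1 X152.909 Y141.741 F1714
G1 X162.009 Y150.312 F1714
G1 X174.384 Y148.541 F1714
G1 X180.715 Y137.762 F1714
G1 X176.235 Y126.091 F1714
G1 X164.317 Y122.317 F1714
G1 X153.936 Y129.282 F1714
G0 X185.402 Y113.150
M3 S501
G1 X193.380 Y107.384 F1714
G1 X197.465 Y103.535 F1714
G1 X200.323 Y102.137 F1714
G1 X204.617 Y103.725 F1714
G1 X213.012 Y108.833 F1714
G0 X54.238 Y123.630
M3 S501
G1 X47.530 Y113.324 F1714
G1 X38.917 Y104.106 F1714
G1 X32.185 Y96.095 F1714
G1 X31.118 Y89.411 F1714
G1 X39.501 Y84.175 F1714
M5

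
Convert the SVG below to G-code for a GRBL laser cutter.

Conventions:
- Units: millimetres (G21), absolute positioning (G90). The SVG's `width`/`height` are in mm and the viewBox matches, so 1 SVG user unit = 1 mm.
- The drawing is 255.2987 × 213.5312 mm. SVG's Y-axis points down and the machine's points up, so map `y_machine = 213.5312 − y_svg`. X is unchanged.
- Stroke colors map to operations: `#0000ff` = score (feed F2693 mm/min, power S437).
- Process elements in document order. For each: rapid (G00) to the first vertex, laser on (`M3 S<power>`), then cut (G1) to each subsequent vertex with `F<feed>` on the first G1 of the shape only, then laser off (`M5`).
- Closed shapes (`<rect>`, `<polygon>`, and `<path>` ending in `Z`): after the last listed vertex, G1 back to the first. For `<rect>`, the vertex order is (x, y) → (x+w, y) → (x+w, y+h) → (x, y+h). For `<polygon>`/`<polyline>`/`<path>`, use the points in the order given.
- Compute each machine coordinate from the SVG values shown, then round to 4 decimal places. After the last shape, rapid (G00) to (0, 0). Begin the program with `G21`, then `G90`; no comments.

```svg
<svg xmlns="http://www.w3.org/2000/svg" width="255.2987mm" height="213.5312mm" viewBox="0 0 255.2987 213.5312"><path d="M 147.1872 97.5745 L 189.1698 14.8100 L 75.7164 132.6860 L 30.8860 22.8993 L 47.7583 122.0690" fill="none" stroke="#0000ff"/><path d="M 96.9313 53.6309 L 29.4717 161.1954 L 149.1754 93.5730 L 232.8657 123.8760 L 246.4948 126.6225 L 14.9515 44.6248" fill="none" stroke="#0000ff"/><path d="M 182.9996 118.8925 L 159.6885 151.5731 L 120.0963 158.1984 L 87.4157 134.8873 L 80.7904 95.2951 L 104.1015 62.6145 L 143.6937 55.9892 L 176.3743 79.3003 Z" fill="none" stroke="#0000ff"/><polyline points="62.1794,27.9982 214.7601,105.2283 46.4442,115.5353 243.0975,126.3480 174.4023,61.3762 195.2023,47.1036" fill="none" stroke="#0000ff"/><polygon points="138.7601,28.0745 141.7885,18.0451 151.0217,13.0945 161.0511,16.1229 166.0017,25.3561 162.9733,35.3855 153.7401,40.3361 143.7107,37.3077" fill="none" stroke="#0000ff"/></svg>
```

G21
G90
G00 X147.1872 Y115.9567
M3 S437
G1 X189.1698 Y198.7212 F2693
G1 X75.7164 Y80.8452
G1 X30.8860 Y190.6319
G1 X47.7583 Y91.4622
M5
G00 X96.9313 Y159.9003
M3 S437
G1 X29.4717 Y52.3358 F2693
G1 X149.1754 Y119.9582
G1 X232.8657 Y89.6552
G1 X246.4948 Y86.9087
G1 X14.9515 Y168.9064
M5
G00 X182.9996 Y94.6387
M3 S437
G1 X159.6885 Y61.9581 F2693
G1 X120.0963 Y55.3328
G1 X87.4157 Y78.6439
G1 X80.7904 Y118.2361
G1 X104.1015 Y150.9167
G1 X143.6937 Y157.5420
G1 X176.3743 Y134.2309
G1 X182.9996 Y94.6387
M5
G00 X62.1794 Y185.5330
M3 S437
G1 X214.7601 Y108.3029 F2693
G1 X46.4442 Y97.9959
G1 X243.0975 Y87.1832
G1 X174.4023 Y152.1550
G1 X195.2023 Y166.4276
M5
G00 X138.7601 Y185.4567
M3 S437
G1 X141.7885 Y195.4861 F2693
G1 X151.0217 Y200.4367
G1 X161.0511 Y197.4083
G1 X166.0017 Y188.1751
G1 X162.9733 Y178.1457
G1 X153.7401 Y173.1951
G1 X143.7107 Y176.2235
G1 X138.7601 Y185.4567
M5
G00 X0.0000 Y0.0000

1 u = 1 mm; y_m = 213.5312 − y.

[1] `<path>` open polyline, #0000ff→score S437 F2693: (147.1872,115.9567) → (189.1698,198.7212) → (75.7164,80.8452) → (30.8860,190.6319) → (47.7583,91.4622)

[2] `<path>` open polyline, #0000ff→score S437 F2693: (96.9313,159.9003) → (29.4717,52.3358) → (149.1754,119.9582) → (232.8657,89.6552) → (246.4948,86.9087) → (14.9515,168.9064)

[3] `<path>` regular polygon, #0000ff→score S437 F2693: (182.9996,94.6387) → (159.6885,61.9581) → (120.0963,55.3328) → (87.4157,78.6439) → (80.7904,118.2361) → (104.1015,150.9167) → (143.6937,157.5420) → (176.3743,134.2309) → (182.9996,94.6387) (closed)

[4] `<polyline>` open polyline, #0000ff→score S437 F2693: (62.1794,185.5330) → (214.7601,108.3029) → (46.4442,97.9959) → (243.0975,87.1832) → (174.4023,152.1550) → (195.2023,166.4276)

[5] `<polygon>` regular polygon, #0000ff→score S437 F2693: (138.7601,185.4567) → (141.7885,195.4861) → (151.0217,200.4367) → (161.0511,197.4083) → (166.0017,188.1751) → (162.9733,178.1457) → (153.7401,173.1951) → (143.7107,176.2235) → (138.7601,185.4567) (closed)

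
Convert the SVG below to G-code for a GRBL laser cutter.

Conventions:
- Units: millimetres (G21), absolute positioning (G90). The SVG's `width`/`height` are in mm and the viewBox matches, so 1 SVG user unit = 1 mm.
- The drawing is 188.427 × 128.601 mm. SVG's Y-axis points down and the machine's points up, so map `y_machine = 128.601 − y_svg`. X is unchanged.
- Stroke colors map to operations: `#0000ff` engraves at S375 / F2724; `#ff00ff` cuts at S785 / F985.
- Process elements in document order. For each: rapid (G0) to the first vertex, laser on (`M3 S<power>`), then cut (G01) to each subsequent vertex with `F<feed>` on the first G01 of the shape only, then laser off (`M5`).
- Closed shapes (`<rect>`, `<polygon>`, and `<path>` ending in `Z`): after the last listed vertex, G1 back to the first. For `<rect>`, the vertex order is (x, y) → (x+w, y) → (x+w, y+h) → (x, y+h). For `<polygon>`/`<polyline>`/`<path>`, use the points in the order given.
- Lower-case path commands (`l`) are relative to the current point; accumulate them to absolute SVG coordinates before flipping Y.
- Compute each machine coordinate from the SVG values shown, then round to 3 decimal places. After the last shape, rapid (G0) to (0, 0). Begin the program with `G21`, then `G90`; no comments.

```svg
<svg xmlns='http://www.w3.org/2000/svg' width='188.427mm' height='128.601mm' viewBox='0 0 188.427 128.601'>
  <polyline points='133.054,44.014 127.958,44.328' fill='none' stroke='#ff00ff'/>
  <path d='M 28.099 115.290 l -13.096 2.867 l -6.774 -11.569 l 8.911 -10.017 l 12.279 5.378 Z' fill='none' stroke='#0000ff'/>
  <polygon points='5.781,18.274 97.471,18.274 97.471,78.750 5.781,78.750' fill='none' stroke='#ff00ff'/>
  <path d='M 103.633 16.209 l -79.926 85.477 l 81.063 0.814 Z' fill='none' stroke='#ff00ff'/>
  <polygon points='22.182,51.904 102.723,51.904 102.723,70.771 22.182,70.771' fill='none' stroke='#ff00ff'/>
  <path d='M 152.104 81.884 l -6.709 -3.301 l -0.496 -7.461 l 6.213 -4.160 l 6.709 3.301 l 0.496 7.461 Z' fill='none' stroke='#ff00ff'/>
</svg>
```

G21
G90
G0 X133.054 Y84.587
M3 S785
G01 X127.958 Y84.273 F985
M5
G0 X28.099 Y13.311
M3 S375
G01 X15.003 Y10.444 F2724
G01 X8.229 Y22.013
G01 X17.140 Y32.030
G01 X29.419 Y26.652
G01 X28.099 Y13.311
M5
G0 X5.781 Y110.327
M3 S785
G01 X97.471 Y110.327 F985
G01 X97.471 Y49.851
G01 X5.781 Y49.851
G01 X5.781 Y110.327
M5
G0 X103.633 Y112.392
M3 S785
G01 X23.707 Y26.915 F985
G01 X104.770 Y26.101
G01 X103.633 Y112.392
M5
G0 X22.182 Y76.697
M3 S785
G01 X102.723 Y76.697 F985
G01 X102.723 Y57.830
G01 X22.182 Y57.830
G01 X22.182 Y76.697
M5
G0 X152.104 Y46.717
M3 S785
G01 X145.395 Y50.018 F985
G01 X144.899 Y57.479
G01 X151.112 Y61.639
G01 X157.821 Y58.338
G01 X158.317 Y50.877
G01 X152.104 Y46.717
M5
G0 X0.000 Y0.000

viewBox `0 0 188.427 128.601` with mm width/height → 1 unit = 1 mm. Flip: y_m = 128.601 − y_svg.

**Shape 1** — `<polyline>` line segment, stroke `#ff00ff` → cut (S785, F985). Machine vertices: (133.054,84.587) → (127.958,84.273). Open path.

**Shape 2** — `<path>` regular polygon, stroke `#0000ff` → engrave (S375, F2724). Machine vertices: (28.099,13.311) → (15.003,10.444) → (8.229,22.013) → (17.140,32.030) → (29.419,26.652) → (28.099,13.311). Closed: final G1 returns to the first vertex.

**Shape 3** — `<polygon>` rectangle, stroke `#ff00ff` → cut (S785, F985). Machine vertices: (5.781,110.327) → (97.471,110.327) → (97.471,49.851) → (5.781,49.851) → (5.781,110.327). Closed: final G1 returns to the first vertex.

**Shape 4** — `<path>` closed polygon, stroke `#ff00ff` → cut (S785, F985). Machine vertices: (103.633,112.392) → (23.707,26.915) → (104.770,26.101) → (103.633,112.392). Closed: final G1 returns to the first vertex.

**Shape 5** — `<polygon>` rectangle, stroke `#ff00ff` → cut (S785, F985). Machine vertices: (22.182,76.697) → (102.723,76.697) → (102.723,57.830) → (22.182,57.830) → (22.182,76.697). Closed: final G1 returns to the first vertex.

**Shape 6** — `<path>` regular polygon, stroke `#ff00ff` → cut (S785, F985). Machine vertices: (152.104,46.717) → (145.395,50.018) → (144.899,57.479) → (151.112,61.639) → (157.821,58.338) → (158.317,50.877) → (152.104,46.717). Closed: final G1 returns to the first vertex.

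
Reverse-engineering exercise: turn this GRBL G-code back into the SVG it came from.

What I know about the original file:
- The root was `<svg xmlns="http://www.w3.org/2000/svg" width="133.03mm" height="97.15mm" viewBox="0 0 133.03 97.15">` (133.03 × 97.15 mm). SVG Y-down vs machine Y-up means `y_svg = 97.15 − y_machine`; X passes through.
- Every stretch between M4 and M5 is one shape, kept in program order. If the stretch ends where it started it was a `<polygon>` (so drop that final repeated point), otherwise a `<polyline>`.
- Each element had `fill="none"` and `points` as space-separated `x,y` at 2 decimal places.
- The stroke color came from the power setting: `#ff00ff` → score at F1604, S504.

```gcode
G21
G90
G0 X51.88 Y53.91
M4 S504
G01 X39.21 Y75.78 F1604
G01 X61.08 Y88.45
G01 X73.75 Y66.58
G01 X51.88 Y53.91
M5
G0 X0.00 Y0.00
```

Machine Y-up, SVG Y-down with viewBox height 97.15, so y_svg = 97.15 − y_machine; X carries over. Every run uses S504, so all elements get stroke `#ff00ff` (score).

Run 1: The run returns to its start, so emit a `<polygon>` with points (Y-flipped): 51.88,43.24 39.21,21.37 61.08,8.70 73.75,30.57.

<svg xmlns="http://www.w3.org/2000/svg" width="133.03mm" height="97.15mm" viewBox="0 0 133.03 97.15">
  <polygon points="51.88,43.24 39.21,21.37 61.08,8.70 73.75,30.57" fill="none" stroke="#ff00ff"/>
</svg>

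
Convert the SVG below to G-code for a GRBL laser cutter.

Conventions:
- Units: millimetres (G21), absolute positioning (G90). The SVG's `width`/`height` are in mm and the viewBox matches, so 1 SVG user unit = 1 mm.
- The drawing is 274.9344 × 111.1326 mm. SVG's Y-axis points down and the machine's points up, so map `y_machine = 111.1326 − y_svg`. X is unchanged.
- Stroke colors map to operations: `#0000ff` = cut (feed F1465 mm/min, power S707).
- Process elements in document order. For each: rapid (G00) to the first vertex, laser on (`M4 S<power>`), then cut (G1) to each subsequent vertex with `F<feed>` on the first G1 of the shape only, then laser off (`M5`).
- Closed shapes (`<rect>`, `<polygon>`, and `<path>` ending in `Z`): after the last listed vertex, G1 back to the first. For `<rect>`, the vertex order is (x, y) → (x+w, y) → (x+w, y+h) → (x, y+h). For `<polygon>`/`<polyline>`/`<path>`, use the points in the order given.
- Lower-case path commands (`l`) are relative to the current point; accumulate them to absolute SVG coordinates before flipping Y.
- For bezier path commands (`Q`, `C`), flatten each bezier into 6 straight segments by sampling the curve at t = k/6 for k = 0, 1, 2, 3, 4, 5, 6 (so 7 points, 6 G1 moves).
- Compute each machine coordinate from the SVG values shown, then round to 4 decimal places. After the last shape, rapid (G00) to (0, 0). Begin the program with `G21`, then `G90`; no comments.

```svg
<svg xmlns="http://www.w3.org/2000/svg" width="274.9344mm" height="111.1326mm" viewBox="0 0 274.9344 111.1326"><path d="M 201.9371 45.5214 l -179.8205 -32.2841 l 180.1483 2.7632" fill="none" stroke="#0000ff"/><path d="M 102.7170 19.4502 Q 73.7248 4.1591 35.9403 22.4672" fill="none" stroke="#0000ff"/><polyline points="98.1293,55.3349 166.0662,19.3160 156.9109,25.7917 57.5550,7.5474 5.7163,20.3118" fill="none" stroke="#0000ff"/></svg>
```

1 u = 1 mm; y_m = 111.1326 − y.

[1] `<path>` open polyline, #0000ff→cut S707 F1465: (201.9371,65.6112) → (22.1166,97.8953) → (202.2649,95.1321)

[2] `<path>` quadratic bezier, #0000ff→cut S707 F1465: (102.7170,91.6824) → (92.8087,95.8461) → (82.4119,98.1432) → (71.5267,98.5737) → (60.1530,97.1376) → (48.2909,93.8348) → (35.9403,88.6654)

[3] `<polyline>` open polyline, #0000ff→cut S707 F1465: (98.1293,55.7977) → (166.0662,91.8166) → (156.9109,85.3409) → (57.5550,103.5852) → (5.7163,90.8208)

G21
G90
G00 X201.9371 Y65.6112
M4 S707
G1 X22.1166 Y97.8953 F1465
G1 X202.2649 Y95.1321
M5
G00 X102.7170 Y91.6824
M4 S707
G1 X92.8087 Y95.8461 F1465
G1 X82.4119 Y98.1432
G1 X71.5267 Y98.5737
G1 X60.1530 Y97.1376
G1 X48.2909 Y93.8348
G1 X35.9403 Y88.6654
M5
G00 X98.1293 Y55.7977
M4 S707
G1 X166.0662 Y91.8166 F1465
G1 X156.9109 Y85.3409
G1 X57.5550 Y103.5852
G1 X5.7163 Y90.8208
M5
G00 X0.0000 Y0.0000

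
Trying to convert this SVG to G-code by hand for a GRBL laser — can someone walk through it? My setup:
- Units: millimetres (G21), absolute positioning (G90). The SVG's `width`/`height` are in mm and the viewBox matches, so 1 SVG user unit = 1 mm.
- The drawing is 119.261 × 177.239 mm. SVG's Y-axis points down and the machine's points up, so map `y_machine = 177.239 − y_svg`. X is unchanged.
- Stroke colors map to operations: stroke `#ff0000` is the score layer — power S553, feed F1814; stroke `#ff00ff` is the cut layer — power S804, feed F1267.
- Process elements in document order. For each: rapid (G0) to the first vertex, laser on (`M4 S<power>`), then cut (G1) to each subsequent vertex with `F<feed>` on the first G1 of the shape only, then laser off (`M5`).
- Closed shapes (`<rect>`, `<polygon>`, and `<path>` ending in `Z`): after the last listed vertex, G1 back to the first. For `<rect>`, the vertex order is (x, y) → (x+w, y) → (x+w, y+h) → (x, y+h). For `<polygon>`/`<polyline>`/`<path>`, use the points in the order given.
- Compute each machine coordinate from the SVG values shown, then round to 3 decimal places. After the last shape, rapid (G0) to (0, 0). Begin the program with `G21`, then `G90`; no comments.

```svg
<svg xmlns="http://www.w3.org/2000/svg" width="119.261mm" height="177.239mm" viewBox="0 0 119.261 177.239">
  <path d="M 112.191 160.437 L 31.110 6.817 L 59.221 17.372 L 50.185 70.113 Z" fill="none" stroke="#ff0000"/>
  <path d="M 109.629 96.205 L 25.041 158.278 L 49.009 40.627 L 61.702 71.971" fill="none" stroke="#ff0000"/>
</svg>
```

Since the viewBox matches the mm dimensions, user units are millimetres directly. The only transform is the Y-flip y_m = 177.239 − y_svg.

Shape 1 is a closed polygon drawn with `<path>`. Its stroke #ff0000 means score at S553, F1814. After flipping Y the toolpath is (112.191,16.802) → (31.110,170.422) → (59.221,159.867) → (50.185,107.126) → (112.191,16.802), returning to the start.

Shape 2 is a open polyline drawn with `<path>`. Its stroke #ff0000 means score at S553, F1814. After flipping Y the toolpath is (109.629,81.034) → (25.041,18.961) → (49.009,136.612) → (61.702,105.268).

G21
G90
G0 X112.191 Y16.802
M4 S553
G1 X31.110 Y170.422 F1814
G1 X59.221 Y159.867
G1 X50.185 Y107.126
G1 X112.191 Y16.802
M5
G0 X109.629 Y81.034
M4 S553
G1 X25.041 Y18.961 F1814
G1 X49.009 Y136.612
G1 X61.702 Y105.268
M5
G0 X0.000 Y0.000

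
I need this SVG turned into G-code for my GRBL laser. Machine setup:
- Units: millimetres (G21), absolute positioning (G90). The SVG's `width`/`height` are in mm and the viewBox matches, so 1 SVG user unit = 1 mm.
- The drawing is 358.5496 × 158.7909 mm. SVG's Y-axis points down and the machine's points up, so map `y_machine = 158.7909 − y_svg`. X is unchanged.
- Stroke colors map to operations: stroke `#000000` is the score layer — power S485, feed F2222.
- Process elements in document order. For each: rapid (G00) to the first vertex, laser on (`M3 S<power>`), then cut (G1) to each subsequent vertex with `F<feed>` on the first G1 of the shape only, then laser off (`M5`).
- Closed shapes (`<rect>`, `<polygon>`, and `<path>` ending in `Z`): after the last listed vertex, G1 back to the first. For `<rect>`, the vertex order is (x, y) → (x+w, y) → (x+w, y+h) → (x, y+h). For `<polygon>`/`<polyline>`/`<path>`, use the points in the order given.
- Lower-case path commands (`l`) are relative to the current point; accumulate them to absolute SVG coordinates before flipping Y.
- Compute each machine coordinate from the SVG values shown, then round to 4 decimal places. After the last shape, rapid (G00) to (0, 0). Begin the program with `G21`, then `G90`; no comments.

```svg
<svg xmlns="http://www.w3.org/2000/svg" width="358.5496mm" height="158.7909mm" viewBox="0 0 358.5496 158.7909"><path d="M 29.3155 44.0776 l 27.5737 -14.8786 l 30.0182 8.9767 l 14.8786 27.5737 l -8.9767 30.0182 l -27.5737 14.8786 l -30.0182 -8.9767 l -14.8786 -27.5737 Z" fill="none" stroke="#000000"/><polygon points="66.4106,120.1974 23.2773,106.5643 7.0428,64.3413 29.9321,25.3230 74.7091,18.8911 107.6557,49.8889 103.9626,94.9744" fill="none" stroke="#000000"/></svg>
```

G21
G90
G00 X29.3155 Y114.7133
M3 S485
G1 X56.8892 Y129.5919 F2222
G1 X86.9074 Y120.6152
G1 X101.7860 Y93.0415
G1 X92.8093 Y63.0233
G1 X65.2356 Y48.1447
G1 X35.2174 Y57.1214
G1 X20.3388 Y84.6951
G1 X29.3155 Y114.7133
M5
G00 X66.4106 Y38.5935
M3 S485
G1 X23.2773 Y52.2266 F2222
G1 X7.0428 Y94.4496
G1 X29.9321 Y133.4679
G1 X74.7091 Y139.8998
G1 X107.6557 Y108.9020
G1 X103.9626 Y63.8165
G1 X66.4106 Y38.5935
M5
G00 X0.0000 Y0.0000

Since the viewBox matches the mm dimensions, user units are millimetres directly. The only transform is the Y-flip y_m = 158.7909 − y_svg.

Shape 1 is a regular polygon drawn with `<path>`. Its stroke #000000 means score at S485, F2222. After flipping Y the toolpath is (29.3155,114.7133) → (56.8892,129.5919) → (86.9074,120.6152) → (101.7860,93.0415) → (92.8093,63.0233) → (65.2356,48.1447) → (35.2174,57.1214) → (20.3388,84.6951) → (29.3155,114.7133), returning to the start.

Shape 2 is a regular polygon drawn with `<polygon>`. Its stroke #000000 means score at S485, F2222. After flipping Y the toolpath is (66.4106,38.5935) → (23.2773,52.2266) → (7.0428,94.4496) → (29.9321,133.4679) → (74.7091,139.8998) → (107.6557,108.9020) → (103.9626,63.8165) → (66.4106,38.5935), returning to the start.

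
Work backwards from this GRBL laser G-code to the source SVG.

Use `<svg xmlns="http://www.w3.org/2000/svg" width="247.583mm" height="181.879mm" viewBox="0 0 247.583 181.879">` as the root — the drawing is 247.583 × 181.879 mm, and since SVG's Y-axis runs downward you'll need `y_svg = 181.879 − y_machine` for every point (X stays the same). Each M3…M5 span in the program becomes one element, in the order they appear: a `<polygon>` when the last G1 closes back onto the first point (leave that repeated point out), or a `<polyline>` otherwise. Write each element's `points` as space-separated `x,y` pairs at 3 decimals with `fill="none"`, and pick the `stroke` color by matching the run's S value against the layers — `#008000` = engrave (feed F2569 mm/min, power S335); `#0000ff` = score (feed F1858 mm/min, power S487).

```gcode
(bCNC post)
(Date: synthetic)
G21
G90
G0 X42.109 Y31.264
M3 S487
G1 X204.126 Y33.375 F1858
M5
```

Machine Y-up, SVG Y-down with viewBox height 181.879, so y_svg = 181.879 − y_machine; X carries over. Every run uses S487, so all elements get stroke `#0000ff` (score).

Run 1: The run is open, so emit a `<polyline>` with points (Y-flipped): 42.109,150.615 204.126,148.504.

<svg xmlns="http://www.w3.org/2000/svg" width="247.583mm" height="181.879mm" viewBox="0 0 247.583 181.879">
  <polyline points="42.109,150.615 204.126,148.504" fill="none" stroke="#0000ff"/>
</svg>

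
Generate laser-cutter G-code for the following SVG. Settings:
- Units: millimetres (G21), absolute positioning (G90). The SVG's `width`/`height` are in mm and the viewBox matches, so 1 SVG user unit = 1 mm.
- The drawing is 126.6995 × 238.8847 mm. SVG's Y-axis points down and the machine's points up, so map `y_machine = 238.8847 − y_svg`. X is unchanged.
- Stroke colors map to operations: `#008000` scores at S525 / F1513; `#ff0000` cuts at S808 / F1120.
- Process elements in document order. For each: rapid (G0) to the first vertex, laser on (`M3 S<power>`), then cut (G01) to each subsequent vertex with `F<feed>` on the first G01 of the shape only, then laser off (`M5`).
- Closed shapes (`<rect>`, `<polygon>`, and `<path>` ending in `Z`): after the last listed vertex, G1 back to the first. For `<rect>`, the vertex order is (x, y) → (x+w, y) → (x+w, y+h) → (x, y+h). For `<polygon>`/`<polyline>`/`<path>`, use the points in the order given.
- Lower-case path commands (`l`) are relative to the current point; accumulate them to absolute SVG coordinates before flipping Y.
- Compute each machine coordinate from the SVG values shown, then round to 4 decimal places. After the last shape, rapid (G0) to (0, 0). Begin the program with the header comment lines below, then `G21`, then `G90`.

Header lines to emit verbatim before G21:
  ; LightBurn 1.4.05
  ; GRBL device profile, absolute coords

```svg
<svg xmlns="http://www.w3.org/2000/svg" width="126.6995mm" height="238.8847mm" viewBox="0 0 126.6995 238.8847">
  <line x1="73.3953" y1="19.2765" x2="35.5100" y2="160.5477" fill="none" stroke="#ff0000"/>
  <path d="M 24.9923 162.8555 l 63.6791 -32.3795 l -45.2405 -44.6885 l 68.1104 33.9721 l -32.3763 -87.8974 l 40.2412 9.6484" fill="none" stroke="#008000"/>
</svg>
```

1 u = 1 mm; y_m = 238.8847 − y.

[1] `<line>` line segment, #ff0000→cut S808 F1120: (73.3953,219.6082) → (35.5100,78.3370)

[2] `<path>` open polyline, #008000→score S525 F1513: (24.9923,76.0292) → (88.6714,108.4087) → (43.4309,153.0972) → (111.5413,119.1251) → (79.1650,207.0225) → (119.4062,197.3741)

; LightBurn 1.4.05
; GRBL device profile, absolute coords
G21
G90
G0 X73.3953 Y219.6082
M3 S808
G01 X35.5100 Y78.3370 F1120
M5
G0 X24.9923 Y76.0292
M3 S525
G01 X88.6714 Y108.4087 F1513
G01 X43.4309 Y153.0972
G01 X111.5413 Y119.1251
G01 X79.1650 Y207.0225
G01 X119.4062 Y197.3741
M5
G0 X0.0000 Y0.0000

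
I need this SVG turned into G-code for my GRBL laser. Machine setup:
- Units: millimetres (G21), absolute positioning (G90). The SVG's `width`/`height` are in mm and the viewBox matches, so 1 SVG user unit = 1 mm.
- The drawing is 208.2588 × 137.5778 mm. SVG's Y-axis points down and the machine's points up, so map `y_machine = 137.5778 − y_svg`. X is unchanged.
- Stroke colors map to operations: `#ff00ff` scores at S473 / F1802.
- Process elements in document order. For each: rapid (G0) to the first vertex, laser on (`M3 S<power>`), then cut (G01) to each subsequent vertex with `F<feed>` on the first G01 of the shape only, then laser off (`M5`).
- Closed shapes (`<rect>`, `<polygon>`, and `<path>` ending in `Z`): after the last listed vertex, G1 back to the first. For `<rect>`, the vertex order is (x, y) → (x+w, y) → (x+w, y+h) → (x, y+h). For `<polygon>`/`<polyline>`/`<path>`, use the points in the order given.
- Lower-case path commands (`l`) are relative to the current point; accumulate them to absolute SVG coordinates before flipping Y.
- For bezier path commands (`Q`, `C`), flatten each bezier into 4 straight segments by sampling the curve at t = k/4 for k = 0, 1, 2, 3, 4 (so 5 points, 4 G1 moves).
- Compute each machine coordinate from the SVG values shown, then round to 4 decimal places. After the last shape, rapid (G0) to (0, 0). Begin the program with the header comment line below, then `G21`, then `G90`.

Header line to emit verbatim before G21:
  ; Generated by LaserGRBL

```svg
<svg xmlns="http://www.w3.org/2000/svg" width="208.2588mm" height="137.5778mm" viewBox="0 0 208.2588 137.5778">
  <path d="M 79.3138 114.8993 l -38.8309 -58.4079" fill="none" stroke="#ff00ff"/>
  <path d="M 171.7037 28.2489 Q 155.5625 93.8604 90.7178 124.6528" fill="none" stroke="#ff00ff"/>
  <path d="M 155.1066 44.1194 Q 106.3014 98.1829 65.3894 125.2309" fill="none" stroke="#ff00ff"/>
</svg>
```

viewBox `0 0 208.2588 137.5778` with mm width/height → 1 unit = 1 mm. Flip: y_m = 137.5778 − y_svg.

**Shape 1** — `<path>` line segment, stroke `#ff00ff` → score (S473, F1802). Machine vertices: (79.3138,22.6785) → (40.4829,81.0864). Open path.

**Shape 2** — `<path>` quadratic bezier, stroke `#ff00ff` → score (S473, F1802). Control points (SVG): P0=(171.7037,28.2489), P1=(155.5625,93.8604), P2=(90.7178,124.6528); sampled at t=k/4. Machine vertices: (171.7037,109.3289) → (160.5891,78.6993) → (143.3866,52.4222) → (120.0962,30.4974) → (90.7178,12.9250). Open path.

**Shape 3** — `<path>` quadratic bezier, stroke `#ff00ff` → score (S473, F1802). Control points (SVG): P0=(155.1066,44.1194), P1=(106.3014,98.1829), P2=(65.3894,125.2309); sampled at t=k/4. Machine vertices: (155.1066,93.4584) → (131.1973,68.1151) → (108.2747,46.1488) → (86.3387,27.5594) → (65.3894,12.3469). Open path.

; Generated by LaserGRBL
G21
G90
G0 X79.3138 Y22.6785
M3 S473
G01 X40.4829 Y81.0864 F1802
M5
G0 X171.7037 Y109.3289
M3 S473
G01 X160.5891 Y78.6993 F1802
G01 X143.3866 Y52.4222
G01 X120.0962 Y30.4974
G01 X90.7178 Y12.9250
M5
G0 X155.1066 Y93.4584
M3 S473
G01 X131.1973 Y68.1151 F1802
G01 X108.2747 Y46.1488
G01 X86.3387 Y27.5594
G01 X65.3894 Y12.3469
M5
G0 X0.0000 Y0.0000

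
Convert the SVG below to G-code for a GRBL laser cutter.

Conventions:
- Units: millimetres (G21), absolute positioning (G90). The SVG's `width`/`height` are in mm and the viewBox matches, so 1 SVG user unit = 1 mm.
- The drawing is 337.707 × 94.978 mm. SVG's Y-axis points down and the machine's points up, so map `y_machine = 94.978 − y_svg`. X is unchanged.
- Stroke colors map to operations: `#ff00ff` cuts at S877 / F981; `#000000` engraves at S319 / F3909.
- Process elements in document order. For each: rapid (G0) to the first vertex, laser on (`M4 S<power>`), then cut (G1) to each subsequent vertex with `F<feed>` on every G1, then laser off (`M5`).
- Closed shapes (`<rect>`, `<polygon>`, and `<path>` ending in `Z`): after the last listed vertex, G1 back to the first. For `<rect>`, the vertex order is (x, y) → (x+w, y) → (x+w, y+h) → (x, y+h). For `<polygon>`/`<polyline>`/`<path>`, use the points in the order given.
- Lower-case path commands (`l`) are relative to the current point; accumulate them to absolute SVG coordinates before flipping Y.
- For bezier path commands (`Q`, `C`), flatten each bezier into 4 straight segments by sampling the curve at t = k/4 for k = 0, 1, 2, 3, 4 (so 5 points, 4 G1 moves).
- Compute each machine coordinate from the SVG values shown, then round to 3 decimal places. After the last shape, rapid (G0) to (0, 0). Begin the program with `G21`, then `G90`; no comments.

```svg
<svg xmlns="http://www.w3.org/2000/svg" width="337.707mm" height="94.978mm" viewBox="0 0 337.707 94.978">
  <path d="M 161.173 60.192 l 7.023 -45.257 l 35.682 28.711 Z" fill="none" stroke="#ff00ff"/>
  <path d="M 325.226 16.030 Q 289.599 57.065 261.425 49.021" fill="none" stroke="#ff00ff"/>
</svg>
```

1 u = 1 mm; y_m = 94.978 − y.

[1] `<path>` regular polygon, #ff00ff→cut S877 F981: (161.173,34.786) → (168.196,80.043) → (203.878,51.332) → (161.173,34.786) (closed)

[2] `<path>` quadratic bezier, #ff00ff→cut S877 F981: (325.226,78.948) → (307.878,61.498) → (291.462,50.183) → (275.978,45.002) → (261.425,45.957)

G21
G90
G0 X161.173 Y34.786
M4 S877
G1 X168.196 Y80.043 F981
G1 X203.878 Y51.332 F981
G1 X161.173 Y34.786 F981
M5
G0 X325.226 Y78.948
M4 S877
G1 X307.878 Y61.498 F981
G1 X291.462 Y50.183 F981
G1 X275.978 Y45.002 F981
G1 X261.425 Y45.957 F981
M5
G0 X0.000 Y0.000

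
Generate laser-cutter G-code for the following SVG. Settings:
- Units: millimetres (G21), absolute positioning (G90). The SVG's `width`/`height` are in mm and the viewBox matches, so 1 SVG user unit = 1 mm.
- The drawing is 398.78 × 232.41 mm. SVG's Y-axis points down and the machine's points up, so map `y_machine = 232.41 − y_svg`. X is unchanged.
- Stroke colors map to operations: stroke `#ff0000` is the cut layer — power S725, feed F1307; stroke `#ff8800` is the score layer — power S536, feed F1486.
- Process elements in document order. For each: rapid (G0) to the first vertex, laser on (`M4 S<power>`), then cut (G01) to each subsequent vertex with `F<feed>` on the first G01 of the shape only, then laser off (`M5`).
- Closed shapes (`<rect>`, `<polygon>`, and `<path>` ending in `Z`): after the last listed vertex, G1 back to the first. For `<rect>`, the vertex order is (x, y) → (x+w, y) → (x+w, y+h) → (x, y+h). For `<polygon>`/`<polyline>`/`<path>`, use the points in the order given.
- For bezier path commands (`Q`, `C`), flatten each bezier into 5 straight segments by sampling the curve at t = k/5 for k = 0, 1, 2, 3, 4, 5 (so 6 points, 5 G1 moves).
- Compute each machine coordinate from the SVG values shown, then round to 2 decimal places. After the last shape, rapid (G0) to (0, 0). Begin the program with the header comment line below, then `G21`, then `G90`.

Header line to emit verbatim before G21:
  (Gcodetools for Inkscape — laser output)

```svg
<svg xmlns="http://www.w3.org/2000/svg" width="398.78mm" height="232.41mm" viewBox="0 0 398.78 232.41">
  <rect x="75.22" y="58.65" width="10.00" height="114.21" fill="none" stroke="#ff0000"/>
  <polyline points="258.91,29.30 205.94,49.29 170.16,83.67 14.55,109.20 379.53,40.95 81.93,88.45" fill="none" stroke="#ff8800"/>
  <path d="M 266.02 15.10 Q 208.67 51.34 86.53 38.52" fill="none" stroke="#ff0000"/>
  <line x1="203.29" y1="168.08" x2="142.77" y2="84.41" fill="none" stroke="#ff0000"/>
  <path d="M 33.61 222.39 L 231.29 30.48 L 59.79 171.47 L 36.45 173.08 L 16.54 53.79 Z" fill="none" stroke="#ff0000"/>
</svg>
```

(Gcodetools for Inkscape — laser output)
G21
G90
G0 X75.22 Y173.76
M4 S725
G01 X85.22 Y173.76 F1307
G01 X85.22 Y59.55
G01 X75.22 Y59.55
G01 X75.22 Y173.76
M5
G0 X258.91 Y203.11
M4 S536
G01 X205.94 Y183.12 F1486
G01 X170.16 Y148.74
G01 X14.55 Y123.21
G01 X379.53 Y191.46
G01 X81.93 Y143.96
M5
G0 X266.02 Y217.31
M4 S725
G01 X240.49 Y204.78 F1307
G01 X209.77 Y196.17
G01 X173.88 Y191.48
G01 X132.79 Y190.72
G01 X86.53 Y193.89
M5
G0 X203.29 Y64.33
M4 S725
G01 X142.77 Y148.00 F1307
M5
G0 X33.61 Y10.02
M4 S725
G01 X231.29 Y201.93 F1307
G01 X59.79 Y60.94
G01 X36.45 Y59.33
G01 X16.54 Y178.62
G01 X33.61 Y10.02
M5
G0 X0.00 Y0.00

Since the viewBox matches the mm dimensions, user units are millimetres directly. The only transform is the Y-flip y_m = 232.41 − y_svg.

Shape 1 is a rectangle drawn with `<rect>`. Its stroke #ff0000 means cut at S725, F1307. After flipping Y the toolpath is (75.22,173.76) → (85.22,173.76) → (85.22,59.55) → (75.22,59.55) → (75.22,173.76), returning to the start.

Shape 2 is a open polyline drawn with `<polyline>`. Its stroke #ff8800 means score at S536, F1486. After flipping Y the toolpath is (258.91,203.11) → (205.94,183.12) → (170.16,148.74) → (14.55,123.21) → (379.53,191.46) → (81.93,143.96).

Shape 3 is a quadratic bezier drawn with `<path>`. Its stroke #ff0000 means cut at S725, F1307. After flipping Y the toolpath is (266.02,217.31) → (240.49,204.78) → (209.77,196.17) → (173.88,191.48) → (132.79,190.72) → (86.53,193.89).

Shape 4 is a line segment drawn with `<line>`. Its stroke #ff0000 means cut at S725, F1307. After flipping Y the toolpath is (203.29,64.33) → (142.77,148.00).

Shape 5 is a closed polygon drawn with `<path>`. Its stroke #ff0000 means cut at S725, F1307. After flipping Y the toolpath is (33.61,10.02) → (231.29,201.93) → (59.79,60.94) → (36.45,59.33) → (16.54,178.62) → (33.61,10.02), returning to the start.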